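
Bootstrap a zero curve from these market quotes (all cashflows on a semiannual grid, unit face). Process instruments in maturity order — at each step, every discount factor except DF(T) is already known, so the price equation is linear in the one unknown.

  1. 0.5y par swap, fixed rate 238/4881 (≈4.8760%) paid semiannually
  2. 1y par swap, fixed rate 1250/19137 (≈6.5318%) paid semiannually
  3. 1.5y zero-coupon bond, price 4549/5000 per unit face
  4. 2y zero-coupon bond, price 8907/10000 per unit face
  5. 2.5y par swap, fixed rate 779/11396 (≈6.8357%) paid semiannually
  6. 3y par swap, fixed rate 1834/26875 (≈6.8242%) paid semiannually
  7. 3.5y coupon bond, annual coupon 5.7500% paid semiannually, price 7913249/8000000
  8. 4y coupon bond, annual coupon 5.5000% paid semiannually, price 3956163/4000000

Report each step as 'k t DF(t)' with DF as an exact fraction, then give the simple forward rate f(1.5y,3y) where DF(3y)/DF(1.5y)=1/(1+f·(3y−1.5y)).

step 1 [0.5y] swap r/2=119/4881: DF=(1 − 119/4881·(0))/(1+119/4881) = 4881/5000 ≈ 0.976200
step 2 [1y] swap r/2=625/19137: DF=(1 − 625/19137·(0.976200))/(1+625/19137) = 15/16 ≈ 0.937500
step 3 [1.5y] zero: DF = P = 4549/5000 ≈ 0.909800
step 4 [2y] zero: DF = P = 8907/10000 ≈ 0.890700
step 5 [2.5y] swap r/2=779/22792: DF=(1 − 779/22792·(0.976200+0.937500+0.909800+0.890700))/(1+779/22792) = 4221/5000 ≈ 0.844200
step 6 [3y] swap r/2=917/26875: DF=(1 − 917/26875·(0.976200+0.937500+0.909800+0.890700+0.844200))/(1+917/26875) = 4083/5000 ≈ 0.816600
step 7 [3.5y] bond c/2=23/800: DF=(7913249/8000000 − 23/800·(0.976200+0.937500+0.909800+0.890700+0.844200+0.816600))/(1+23/800) = 8113/10000 ≈ 0.811300
step 8 [4y] bond c/2=11/400: DF=(3956163/4000000 − 11/400·(0.976200+0.937500+0.909800+0.890700+0.844200+0.816600+0.811300))/(1+11/400) = 797/1000 ≈ 0.797000

1 1/2 4881/5000
2 1 15/16
3 3/2 4549/5000
4 2 8907/10000
5 5/2 4221/5000
6 3 4083/5000
7 7/2 8113/10000
8 4 797/1000
f(1.5y,3y) = ((4549/5000)/(4083/5000) − 1)/(3/2) = 932/12249 ≈ 7.6088%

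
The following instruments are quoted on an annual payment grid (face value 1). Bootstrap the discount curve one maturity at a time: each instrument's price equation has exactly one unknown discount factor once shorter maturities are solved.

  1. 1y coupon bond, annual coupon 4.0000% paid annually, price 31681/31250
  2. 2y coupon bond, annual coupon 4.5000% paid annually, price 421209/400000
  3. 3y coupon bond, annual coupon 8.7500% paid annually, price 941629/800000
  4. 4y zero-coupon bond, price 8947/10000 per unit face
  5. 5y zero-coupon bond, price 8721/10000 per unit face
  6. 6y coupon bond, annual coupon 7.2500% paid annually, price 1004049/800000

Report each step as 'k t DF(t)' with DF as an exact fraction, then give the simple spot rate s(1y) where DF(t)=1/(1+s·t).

1 1 2437/2500
2 2 9657/10000
3 3 4631/5000
4 4 8947/10000
5 5 8721/10000
6 6 857/1000
s(1y) = (1/(2437/2500) − 1)/(1) = 63/2437 ≈ 2.5851%

step 1 [1y] bond c/1=1/25: DF=(31681/31250 − 1/25·(0))/(1+1/25) = 2437/2500 ≈ 0.974800
step 2 [2y] bond c/1=9/200: DF=(421209/400000 − 9/200·(0.974800))/(1+9/200) = 9657/10000 ≈ 0.965700
step 3 [3y] bond c/1=7/80: DF=(941629/800000 − 7/80·(0.974800+0.965700))/(1+7/80) = 4631/5000 ≈ 0.926200
step 4 [4y] zero: DF = P = 8947/10000 ≈ 0.894700
step 5 [5y] zero: DF = P = 8721/10000 ≈ 0.872100
step 6 [6y] bond c/1=29/400: DF=(1004049/800000 − 29/400·(0.974800+0.965700+0.926200+0.894700+0.872100))/(1+29/400) = 857/1000 ≈ 0.857000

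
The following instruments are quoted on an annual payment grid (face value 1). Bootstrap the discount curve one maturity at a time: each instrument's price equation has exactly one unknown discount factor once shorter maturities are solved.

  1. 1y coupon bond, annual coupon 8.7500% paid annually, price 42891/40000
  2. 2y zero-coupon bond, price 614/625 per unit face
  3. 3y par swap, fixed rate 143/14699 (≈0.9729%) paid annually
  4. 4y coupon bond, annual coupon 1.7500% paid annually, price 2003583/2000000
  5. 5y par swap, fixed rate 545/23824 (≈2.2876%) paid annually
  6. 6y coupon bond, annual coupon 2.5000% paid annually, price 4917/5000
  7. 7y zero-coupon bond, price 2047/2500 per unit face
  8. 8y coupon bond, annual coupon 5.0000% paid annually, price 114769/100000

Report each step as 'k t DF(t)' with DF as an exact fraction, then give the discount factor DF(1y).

step 1 [1y] bond c/1=7/80: DF=(42891/40000 − 7/80·(0))/(1+7/80) = 493/500 ≈ 0.986000
step 2 [2y] zero: DF = P = 614/625 ≈ 0.982400
step 3 [3y] swap r/1=143/14699: DF=(1 − 143/14699·(0.986000+0.982400))/(1+143/14699) = 4857/5000 ≈ 0.971400
step 4 [4y] bond c/1=7/400: DF=(2003583/2000000 − 7/400·(0.986000+0.982400+0.971400))/(1+7/400) = 467/500 ≈ 0.934000
step 5 [5y] swap r/1=545/23824: DF=(1 − 545/23824·(0.986000+0.982400+0.971400+0.934000))/(1+545/23824) = 891/1000 ≈ 0.891000
step 6 [6y] bond c/1=1/40: DF=(4917/5000 − 1/40·(0.986000+0.982400+0.971400+0.934000+0.891000))/(1+1/40) = 527/625 ≈ 0.843200
step 7 [7y] zero: DF = P = 2047/2500 ≈ 0.818800
step 8 [8y] bond c/1=1/20: DF=(114769/100000 − 1/20·(0.986000+0.982400+0.971400+0.934000+0.891000+0.843200+0.818800))/(1+1/20) = 787/1000 ≈ 0.787000

1 1 493/500
2 2 614/625
3 3 4857/5000
4 4 467/500
5 5 891/1000
6 6 527/625
7 7 2047/2500
8 8 787/1000
DF(1y) = 493/500 ≈ 0.986000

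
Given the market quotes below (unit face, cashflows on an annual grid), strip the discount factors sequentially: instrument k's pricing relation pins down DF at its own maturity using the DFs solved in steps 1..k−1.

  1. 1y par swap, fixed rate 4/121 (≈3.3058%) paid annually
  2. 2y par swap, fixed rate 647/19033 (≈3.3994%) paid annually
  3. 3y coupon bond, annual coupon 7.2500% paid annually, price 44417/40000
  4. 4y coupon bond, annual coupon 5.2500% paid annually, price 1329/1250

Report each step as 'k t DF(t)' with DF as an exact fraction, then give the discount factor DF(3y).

step 1 [1y] swap r/1=4/121: DF=(1 − 4/121·(0))/(1+4/121) = 121/125 ≈ 0.968000
step 2 [2y] swap r/1=647/19033: DF=(1 − 647/19033·(0.968000))/(1+647/19033) = 9353/10000 ≈ 0.935300
step 3 [3y] bond c/1=29/400: DF=(44417/40000 − 29/400·(0.968000+0.935300))/(1+29/400) = 9067/10000 ≈ 0.906700
step 4 [4y] bond c/1=21/400: DF=(1329/1250 − 21/400·(0.968000+0.935300+0.906700))/(1+21/400) = 87/100 ≈ 0.870000

1 1 121/125
2 2 9353/10000
3 3 9067/10000
4 4 87/100
DF(3y) = 9067/10000 ≈ 0.906700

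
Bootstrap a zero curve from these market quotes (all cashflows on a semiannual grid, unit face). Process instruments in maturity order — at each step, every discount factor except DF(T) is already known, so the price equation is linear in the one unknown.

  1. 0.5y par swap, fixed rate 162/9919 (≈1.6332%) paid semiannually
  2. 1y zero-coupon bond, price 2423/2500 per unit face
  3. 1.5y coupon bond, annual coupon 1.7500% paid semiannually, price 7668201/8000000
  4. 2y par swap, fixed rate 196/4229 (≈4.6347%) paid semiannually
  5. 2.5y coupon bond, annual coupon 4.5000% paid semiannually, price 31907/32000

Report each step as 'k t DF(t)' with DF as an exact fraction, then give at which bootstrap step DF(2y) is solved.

1 1/2 9919/10000
2 1 2423/2500
3 3/2 2333/2500
4 2 4559/5000
5 5/2 4457/5000
DF(2y) is solved at step 4

step 1 [0.5y] swap r/2=81/9919: DF=(1 − 81/9919·(0))/(1+81/9919) = 9919/10000 ≈ 0.991900
step 2 [1y] zero: DF = P = 2423/2500 ≈ 0.969200
step 3 [1.5y] bond c/2=7/800: DF=(7668201/8000000 − 7/800·(0.991900+0.969200))/(1+7/800) = 2333/2500 ≈ 0.933200
step 4 [2y] swap r/2=98/4229: DF=(1 − 98/4229·(0.991900+0.969200+0.933200))/(1+98/4229) = 4559/5000 ≈ 0.911800
step 5 [2.5y] bond c/2=9/400: DF=(31907/32000 − 9/400·(0.991900+0.969200+0.933200+0.911800))/(1+9/400) = 4457/5000 ≈ 0.891400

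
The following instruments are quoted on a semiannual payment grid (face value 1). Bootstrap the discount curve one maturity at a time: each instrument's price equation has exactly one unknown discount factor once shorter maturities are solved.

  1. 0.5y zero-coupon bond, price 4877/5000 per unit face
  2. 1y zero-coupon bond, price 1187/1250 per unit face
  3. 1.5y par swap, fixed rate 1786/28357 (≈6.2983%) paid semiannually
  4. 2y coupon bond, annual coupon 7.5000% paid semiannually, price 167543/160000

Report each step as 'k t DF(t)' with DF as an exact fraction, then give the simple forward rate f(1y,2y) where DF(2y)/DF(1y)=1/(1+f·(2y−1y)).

1 1/2 4877/5000
2 1 1187/1250
3 3/2 9107/10000
4 2 2267/2500
f(1y,2y) = ((1187/1250)/(2267/2500) − 1)/(1) = 107/2267 ≈ 4.7199%

step 1 [0.5y] zero: DF = P = 4877/5000 ≈ 0.975400
step 2 [1y] zero: DF = P = 1187/1250 ≈ 0.949600
step 3 [1.5y] swap r/2=893/28357: DF=(1 − 893/28357·(0.975400+0.949600))/(1+893/28357) = 9107/10000 ≈ 0.910700
step 4 [2y] bond c/2=3/80: DF=(167543/160000 − 3/80·(0.975400+0.949600+0.910700))/(1+3/80) = 2267/2500 ≈ 0.906800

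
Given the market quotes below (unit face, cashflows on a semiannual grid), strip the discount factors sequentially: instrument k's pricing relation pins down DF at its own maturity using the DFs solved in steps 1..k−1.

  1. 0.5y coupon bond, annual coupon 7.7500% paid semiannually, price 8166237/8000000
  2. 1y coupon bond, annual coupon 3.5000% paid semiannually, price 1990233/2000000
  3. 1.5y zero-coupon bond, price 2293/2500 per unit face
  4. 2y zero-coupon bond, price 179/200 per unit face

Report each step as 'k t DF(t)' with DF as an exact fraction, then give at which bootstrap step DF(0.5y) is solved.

step 1 [0.5y] bond c/2=31/800: DF=(8166237/8000000 − 31/800·(0))/(1+31/800) = 9827/10000 ≈ 0.982700
step 2 [1y] bond c/2=7/400: DF=(1990233/2000000 − 7/400·(0.982700))/(1+7/400) = 9611/10000 ≈ 0.961100
step 3 [1.5y] zero: DF = P = 2293/2500 ≈ 0.917200
step 4 [2y] zero: DF = P = 179/200 ≈ 0.895000

1 1/2 9827/10000
2 1 9611/10000
3 3/2 2293/2500
4 2 179/200
DF(0.5y) is solved at step 1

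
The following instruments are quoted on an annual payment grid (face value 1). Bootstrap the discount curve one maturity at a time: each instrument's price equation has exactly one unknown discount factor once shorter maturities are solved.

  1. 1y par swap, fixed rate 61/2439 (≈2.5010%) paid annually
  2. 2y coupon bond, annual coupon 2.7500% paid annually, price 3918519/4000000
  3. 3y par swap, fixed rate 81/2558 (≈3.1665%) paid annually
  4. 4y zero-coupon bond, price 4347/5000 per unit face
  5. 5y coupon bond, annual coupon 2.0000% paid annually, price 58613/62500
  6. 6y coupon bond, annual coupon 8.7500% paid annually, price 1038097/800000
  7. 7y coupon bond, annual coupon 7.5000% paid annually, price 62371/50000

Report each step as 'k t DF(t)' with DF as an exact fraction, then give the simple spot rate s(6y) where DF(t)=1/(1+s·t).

1 1 2439/2500
2 2 9273/10000
3 3 9109/10000
4 4 4347/5000
5 5 1059/1250
6 6 8287/10000
7 7 1573/2000
s(6y) = (1/(8287/10000) − 1)/(6) = 571/16574 ≈ 3.4452%

step 1 [1y] swap r/1=61/2439: DF=(1 − 61/2439·(0))/(1+61/2439) = 2439/2500 ≈ 0.975600
step 2 [2y] bond c/1=11/400: DF=(3918519/4000000 − 11/400·(0.975600))/(1+11/400) = 9273/10000 ≈ 0.927300
step 3 [3y] swap r/1=81/2558: DF=(1 − 81/2558·(0.975600+0.927300))/(1+81/2558) = 9109/10000 ≈ 0.910900
step 4 [4y] zero: DF = P = 4347/5000 ≈ 0.869400
step 5 [5y] bond c/1=1/50: DF=(58613/62500 − 1/50·(0.975600+0.927300+0.910900+0.869400))/(1+1/50) = 1059/1250 ≈ 0.847200
step 6 [6y] bond c/1=7/80: DF=(1038097/800000 − 7/80·(0.975600+0.927300+0.910900+0.869400+0.847200))/(1+7/80) = 8287/10000 ≈ 0.828700
step 7 [7y] bond c/1=3/40: DF=(62371/50000 − 3/40·(0.975600+0.927300+0.910900+0.869400+0.847200+0.828700))/(1+3/40) = 1573/2000 ≈ 0.786500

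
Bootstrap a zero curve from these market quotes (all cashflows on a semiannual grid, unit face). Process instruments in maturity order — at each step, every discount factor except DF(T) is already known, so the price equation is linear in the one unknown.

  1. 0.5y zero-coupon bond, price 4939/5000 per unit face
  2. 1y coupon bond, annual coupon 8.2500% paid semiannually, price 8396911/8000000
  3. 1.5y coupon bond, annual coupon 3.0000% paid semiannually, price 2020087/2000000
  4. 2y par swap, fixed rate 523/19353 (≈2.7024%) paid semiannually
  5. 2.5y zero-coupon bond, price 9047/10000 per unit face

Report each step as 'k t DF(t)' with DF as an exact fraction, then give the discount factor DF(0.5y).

1 1/2 4939/5000
2 1 9689/10000
3 3/2 4831/5000
4 2 9477/10000
5 5/2 9047/10000
DF(0.5y) = 4939/5000 ≈ 0.987800

step 1 [0.5y] zero: DF = P = 4939/5000 ≈ 0.987800
step 2 [1y] bond c/2=33/800: DF=(8396911/8000000 − 33/800·(0.987800))/(1+33/800) = 9689/10000 ≈ 0.968900
step 3 [1.5y] bond c/2=3/200: DF=(2020087/2000000 − 3/200·(0.987800+0.968900))/(1+3/200) = 4831/5000 ≈ 0.966200
step 4 [2y] swap r/2=523/38706: DF=(1 − 523/38706·(0.987800+0.968900+0.966200))/(1+523/38706) = 9477/10000 ≈ 0.947700
step 5 [2.5y] zero: DF = P = 9047/10000 ≈ 0.904700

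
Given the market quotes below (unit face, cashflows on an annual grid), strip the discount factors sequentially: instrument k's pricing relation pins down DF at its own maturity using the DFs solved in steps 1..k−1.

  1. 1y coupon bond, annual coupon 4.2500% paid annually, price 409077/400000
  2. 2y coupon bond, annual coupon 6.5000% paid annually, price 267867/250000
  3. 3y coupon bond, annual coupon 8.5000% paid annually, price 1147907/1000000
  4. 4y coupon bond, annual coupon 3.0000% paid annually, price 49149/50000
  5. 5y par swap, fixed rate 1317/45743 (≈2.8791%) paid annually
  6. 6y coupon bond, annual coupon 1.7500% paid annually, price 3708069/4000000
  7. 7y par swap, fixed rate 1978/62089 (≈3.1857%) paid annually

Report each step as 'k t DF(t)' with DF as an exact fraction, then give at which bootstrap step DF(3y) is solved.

step 1 [1y] bond c/1=17/400: DF=(409077/400000 − 17/400·(0))/(1+17/400) = 981/1000 ≈ 0.981000
step 2 [2y] bond c/1=13/200: DF=(267867/250000 − 13/200·(0.981000))/(1+13/200) = 4731/5000 ≈ 0.946200
step 3 [3y] bond c/1=17/200: DF=(1147907/1000000 − 17/200·(0.981000+0.946200))/(1+17/200) = 907/1000 ≈ 0.907000
step 4 [4y] bond c/1=3/100: DF=(49149/50000 − 3/100·(0.981000+0.946200+0.907000))/(1+3/100) = 4359/5000 ≈ 0.871800
step 5 [5y] swap r/1=1317/45743: DF=(1 − 1317/45743·(0.981000+0.946200+0.907000+0.871800))/(1+1317/45743) = 8683/10000 ≈ 0.868300
step 6 [6y] bond c/1=7/400: DF=(3708069/4000000 − 7/400·(0.981000+0.946200+0.907000+0.871800+0.868300))/(1+7/400) = 2081/2500 ≈ 0.832400
step 7 [7y] swap r/1=1978/62089: DF=(1 − 1978/62089·(0.981000+0.946200+0.907000+0.871800+0.868300+0.832400))/(1+1978/62089) = 4011/5000 ≈ 0.802200

1 1 981/1000
2 2 4731/5000
3 3 907/1000
4 4 4359/5000
5 5 8683/10000
6 6 2081/2500
7 7 4011/5000
DF(3y) is solved at step 3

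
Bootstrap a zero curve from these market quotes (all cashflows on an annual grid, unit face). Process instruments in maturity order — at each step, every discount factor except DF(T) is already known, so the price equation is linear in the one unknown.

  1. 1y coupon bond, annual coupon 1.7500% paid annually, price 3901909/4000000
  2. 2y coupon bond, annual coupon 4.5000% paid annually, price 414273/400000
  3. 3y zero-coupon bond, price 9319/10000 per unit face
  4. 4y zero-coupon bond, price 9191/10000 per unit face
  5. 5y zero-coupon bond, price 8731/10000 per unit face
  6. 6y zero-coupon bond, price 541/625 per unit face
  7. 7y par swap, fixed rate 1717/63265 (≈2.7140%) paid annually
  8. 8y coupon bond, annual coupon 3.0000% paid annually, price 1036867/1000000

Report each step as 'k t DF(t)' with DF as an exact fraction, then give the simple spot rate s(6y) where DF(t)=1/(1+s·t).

step 1 [1y] bond c/1=7/400: DF=(3901909/4000000 − 7/400·(0))/(1+7/400) = 9587/10000 ≈ 0.958700
step 2 [2y] bond c/1=9/200: DF=(414273/400000 − 9/200·(0.958700))/(1+9/200) = 4749/5000 ≈ 0.949800
step 3 [3y] zero: DF = P = 9319/10000 ≈ 0.931900
step 4 [4y] zero: DF = P = 9191/10000 ≈ 0.919100
step 5 [5y] zero: DF = P = 8731/10000 ≈ 0.873100
step 6 [6y] zero: DF = P = 541/625 ≈ 0.865600
step 7 [7y] swap r/1=1717/63265: DF=(1 − 1717/63265·(0.958700+0.949800+0.931900+0.919100+0.873100+0.865600))/(1+1717/63265) = 8283/10000 ≈ 0.828300
step 8 [8y] bond c/1=3/100: DF=(1036867/1000000 − 3/100·(0.958700+0.949800+0.931900+0.919100+0.873100+0.865600+0.828300))/(1+3/100) = 514/625 ≈ 0.822400

1 1 9587/10000
2 2 4749/5000
3 3 9319/10000
4 4 9191/10000
5 5 8731/10000
6 6 541/625
7 7 8283/10000
8 8 514/625
s(6y) = (1/(541/625) − 1)/(6) = 14/541 ≈ 2.5878%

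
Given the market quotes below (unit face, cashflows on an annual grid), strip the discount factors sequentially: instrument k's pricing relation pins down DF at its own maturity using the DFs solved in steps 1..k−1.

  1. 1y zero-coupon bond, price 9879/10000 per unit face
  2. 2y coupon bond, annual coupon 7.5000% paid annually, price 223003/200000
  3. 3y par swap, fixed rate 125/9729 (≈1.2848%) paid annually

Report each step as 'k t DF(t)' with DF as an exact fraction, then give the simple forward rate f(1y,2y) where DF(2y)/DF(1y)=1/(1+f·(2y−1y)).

step 1 [1y] zero: DF = P = 9879/10000 ≈ 0.987900
step 2 [2y] bond c/1=3/40: DF=(223003/200000 − 3/40·(0.987900))/(1+3/40) = 9683/10000 ≈ 0.968300
step 3 [3y] swap r/1=125/9729: DF=(1 − 125/9729·(0.987900+0.968300))/(1+125/9729) = 77/80 ≈ 0.962500

1 1 9879/10000
2 2 9683/10000
3 3 77/80
f(1y,2y) = ((9879/10000)/(9683/10000) − 1)/(1) = 196/9683 ≈ 2.0242%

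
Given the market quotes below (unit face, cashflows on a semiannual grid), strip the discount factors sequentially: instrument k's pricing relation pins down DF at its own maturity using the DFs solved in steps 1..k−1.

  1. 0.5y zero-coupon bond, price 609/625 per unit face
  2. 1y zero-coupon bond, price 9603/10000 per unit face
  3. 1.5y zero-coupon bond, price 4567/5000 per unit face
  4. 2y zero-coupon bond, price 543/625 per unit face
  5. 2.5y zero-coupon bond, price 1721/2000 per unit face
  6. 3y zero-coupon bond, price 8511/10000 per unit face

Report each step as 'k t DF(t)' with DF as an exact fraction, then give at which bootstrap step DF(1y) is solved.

1 1/2 609/625
2 1 9603/10000
3 3/2 4567/5000
4 2 543/625
5 5/2 1721/2000
6 3 8511/10000
DF(1y) is solved at step 2

step 1 [0.5y] zero: DF = P = 609/625 ≈ 0.974400
step 2 [1y] zero: DF = P = 9603/10000 ≈ 0.960300
step 3 [1.5y] zero: DF = P = 4567/5000 ≈ 0.913400
step 4 [2y] zero: DF = P = 543/625 ≈ 0.868800
step 5 [2.5y] zero: DF = P = 1721/2000 ≈ 0.860500
step 6 [3y] zero: DF = P = 8511/10000 ≈ 0.851100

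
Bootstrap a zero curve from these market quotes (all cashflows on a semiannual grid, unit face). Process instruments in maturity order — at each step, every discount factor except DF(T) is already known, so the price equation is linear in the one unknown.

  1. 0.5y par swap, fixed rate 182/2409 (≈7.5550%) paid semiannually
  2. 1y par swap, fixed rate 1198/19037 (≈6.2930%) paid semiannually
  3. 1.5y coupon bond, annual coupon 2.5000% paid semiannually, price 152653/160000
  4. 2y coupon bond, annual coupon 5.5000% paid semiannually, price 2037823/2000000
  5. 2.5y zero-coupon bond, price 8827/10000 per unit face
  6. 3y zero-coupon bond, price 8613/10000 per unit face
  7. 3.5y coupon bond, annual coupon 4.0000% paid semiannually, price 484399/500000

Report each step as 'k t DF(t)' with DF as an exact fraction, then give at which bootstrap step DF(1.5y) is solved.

step 1 [0.5y] swap r/2=91/2409: DF=(1 − 91/2409·(0))/(1+91/2409) = 2409/2500 ≈ 0.963600
step 2 [1y] swap r/2=599/19037: DF=(1 − 599/19037·(0.963600))/(1+599/19037) = 9401/10000 ≈ 0.940100
step 3 [1.5y] bond c/2=1/80: DF=(152653/160000 − 1/80·(0.963600+0.940100))/(1+1/80) = 2297/2500 ≈ 0.918800
step 4 [2y] bond c/2=11/400: DF=(2037823/2000000 − 11/400·(0.963600+0.940100+0.918800))/(1+11/400) = 9161/10000 ≈ 0.916100
step 5 [2.5y] zero: DF = P = 8827/10000 ≈ 0.882700
step 6 [3y] zero: DF = P = 8613/10000 ≈ 0.861300
step 7 [3.5y] bond c/2=1/50: DF=(484399/500000 − 1/50·(0.963600+0.940100+0.918800+0.916100+0.882700+0.861300))/(1+1/50) = 8423/10000 ≈ 0.842300

1 1/2 2409/2500
2 1 9401/10000
3 3/2 2297/2500
4 2 9161/10000
5 5/2 8827/10000
6 3 8613/10000
7 7/2 8423/10000
DF(1.5y) is solved at step 3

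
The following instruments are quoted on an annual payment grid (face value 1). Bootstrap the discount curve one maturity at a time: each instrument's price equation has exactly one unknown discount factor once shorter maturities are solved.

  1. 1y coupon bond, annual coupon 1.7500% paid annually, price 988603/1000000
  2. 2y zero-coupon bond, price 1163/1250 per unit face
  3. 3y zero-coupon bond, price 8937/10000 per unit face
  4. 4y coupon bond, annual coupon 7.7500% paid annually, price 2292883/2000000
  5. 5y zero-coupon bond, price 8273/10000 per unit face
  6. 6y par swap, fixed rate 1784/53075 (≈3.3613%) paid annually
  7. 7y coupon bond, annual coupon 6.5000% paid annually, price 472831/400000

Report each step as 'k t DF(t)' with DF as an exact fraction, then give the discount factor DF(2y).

1 1 2429/2500
2 2 1163/1250
3 3 8937/10000
4 4 8629/10000
5 5 8273/10000
6 6 1027/1250
7 7 393/500
DF(2y) = 1163/1250 ≈ 0.930400

step 1 [1y] bond c/1=7/400: DF=(988603/1000000 − 7/400·(0))/(1+7/400) = 2429/2500 ≈ 0.971600
step 2 [2y] zero: DF = P = 1163/1250 ≈ 0.930400
step 3 [3y] zero: DF = P = 8937/10000 ≈ 0.893700
step 4 [4y] bond c/1=31/400: DF=(2292883/2000000 − 31/400·(0.971600+0.930400+0.893700))/(1+31/400) = 8629/10000 ≈ 0.862900
step 5 [5y] zero: DF = P = 8273/10000 ≈ 0.827300
step 6 [6y] swap r/1=1784/53075: DF=(1 − 1784/53075·(0.971600+0.930400+0.893700+0.862900+0.827300))/(1+1784/53075) = 1027/1250 ≈ 0.821600
step 7 [7y] bond c/1=13/200: DF=(472831/400000 − 13/200·(0.971600+0.930400+0.893700+0.862900+0.827300+0.821600))/(1+13/200) = 393/500 ≈ 0.786000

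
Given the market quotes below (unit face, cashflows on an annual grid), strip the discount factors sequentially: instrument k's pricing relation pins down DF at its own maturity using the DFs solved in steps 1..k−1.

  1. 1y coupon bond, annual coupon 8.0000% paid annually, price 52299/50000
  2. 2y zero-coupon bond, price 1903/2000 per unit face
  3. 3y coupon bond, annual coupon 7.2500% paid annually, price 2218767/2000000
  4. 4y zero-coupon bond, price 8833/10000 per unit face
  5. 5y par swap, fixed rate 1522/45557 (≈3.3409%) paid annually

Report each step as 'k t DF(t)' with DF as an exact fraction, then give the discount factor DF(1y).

1 1 1937/2000
2 2 1903/2000
3 3 4523/5000
4 4 8833/10000
5 5 4239/5000
DF(1y) = 1937/2000 ≈ 0.968500

step 1 [1y] bond c/1=2/25: DF=(52299/50000 − 2/25·(0))/(1+2/25) = 1937/2000 ≈ 0.968500
step 2 [2y] zero: DF = P = 1903/2000 ≈ 0.951500
step 3 [3y] bond c/1=29/400: DF=(2218767/2000000 − 29/400·(0.968500+0.951500))/(1+29/400) = 4523/5000 ≈ 0.904600
step 4 [4y] zero: DF = P = 8833/10000 ≈ 0.883300
step 5 [5y] swap r/1=1522/45557: DF=(1 − 1522/45557·(0.968500+0.951500+0.904600+0.883300))/(1+1522/45557) = 4239/5000 ≈ 0.847800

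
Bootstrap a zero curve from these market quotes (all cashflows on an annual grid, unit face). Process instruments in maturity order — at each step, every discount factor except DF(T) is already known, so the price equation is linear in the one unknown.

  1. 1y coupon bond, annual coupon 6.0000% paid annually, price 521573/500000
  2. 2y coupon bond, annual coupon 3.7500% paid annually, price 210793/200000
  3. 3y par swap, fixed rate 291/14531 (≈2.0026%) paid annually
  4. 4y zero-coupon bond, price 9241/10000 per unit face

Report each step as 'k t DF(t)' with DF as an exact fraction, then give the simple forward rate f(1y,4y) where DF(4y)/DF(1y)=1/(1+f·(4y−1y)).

1 1 9841/10000
2 2 9803/10000
3 3 4709/5000
4 4 9241/10000
f(1y,4y) = ((9841/10000)/(9241/10000) − 1)/(3) = 200/9241 ≈ 2.1643%

step 1 [1y] bond c/1=3/50: DF=(521573/500000 − 3/50·(0))/(1+3/50) = 9841/10000 ≈ 0.984100
step 2 [2y] bond c/1=3/80: DF=(210793/200000 − 3/80·(0.984100))/(1+3/80) = 9803/10000 ≈ 0.980300
step 3 [3y] swap r/1=291/14531: DF=(1 − 291/14531·(0.984100+0.980300))/(1+291/14531) = 4709/5000 ≈ 0.941800
step 4 [4y] zero: DF = P = 9241/10000 ≈ 0.924100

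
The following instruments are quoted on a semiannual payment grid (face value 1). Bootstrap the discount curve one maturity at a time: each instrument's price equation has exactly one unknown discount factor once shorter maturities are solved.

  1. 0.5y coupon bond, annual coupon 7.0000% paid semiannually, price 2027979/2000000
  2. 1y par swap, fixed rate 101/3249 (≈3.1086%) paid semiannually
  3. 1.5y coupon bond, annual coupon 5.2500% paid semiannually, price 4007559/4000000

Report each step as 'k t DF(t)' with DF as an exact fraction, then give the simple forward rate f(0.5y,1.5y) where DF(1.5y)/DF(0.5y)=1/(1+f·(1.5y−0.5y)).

1 1/2 9797/10000
2 1 9697/10000
3 3/2 579/625
f(0.5y,1.5y) = ((9797/10000)/(579/625) − 1)/(1) = 533/9264 ≈ 5.7535%

step 1 [0.5y] bond c/2=7/200: DF=(2027979/2000000 − 7/200·(0))/(1+7/200) = 9797/10000 ≈ 0.979700
step 2 [1y] swap r/2=101/6498: DF=(1 − 101/6498·(0.979700))/(1+101/6498) = 9697/10000 ≈ 0.969700
step 3 [1.5y] bond c/2=21/800: DF=(4007559/4000000 − 21/800·(0.979700+0.969700))/(1+21/800) = 579/625 ≈ 0.926400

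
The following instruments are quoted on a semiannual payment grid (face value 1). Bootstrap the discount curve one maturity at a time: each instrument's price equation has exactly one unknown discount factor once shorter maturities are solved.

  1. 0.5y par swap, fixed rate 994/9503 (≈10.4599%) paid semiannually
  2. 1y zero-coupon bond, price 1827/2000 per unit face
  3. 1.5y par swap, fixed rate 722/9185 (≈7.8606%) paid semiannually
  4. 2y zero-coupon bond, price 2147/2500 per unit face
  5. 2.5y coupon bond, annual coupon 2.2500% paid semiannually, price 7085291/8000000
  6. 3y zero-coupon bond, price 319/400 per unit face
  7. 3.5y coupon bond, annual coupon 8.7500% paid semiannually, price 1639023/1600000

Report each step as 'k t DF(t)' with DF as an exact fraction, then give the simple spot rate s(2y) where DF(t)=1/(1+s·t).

step 1 [0.5y] swap r/2=497/9503: DF=(1 − 497/9503·(0))/(1+497/9503) = 9503/10000 ≈ 0.950300
step 2 [1y] zero: DF = P = 1827/2000 ≈ 0.913500
step 3 [1.5y] swap r/2=361/9185: DF=(1 − 361/9185·(0.950300+0.913500))/(1+361/9185) = 8917/10000 ≈ 0.891700
step 4 [2y] zero: DF = P = 2147/2500 ≈ 0.858800
step 5 [2.5y] bond c/2=9/800: DF=(7085291/8000000 − 9/800·(0.950300+0.913500+0.891700+0.858800))/(1+9/800) = 2089/2500 ≈ 0.835600
step 6 [3y] zero: DF = P = 319/400 ≈ 0.797500
step 7 [3.5y] bond c/2=7/160: DF=(1639023/1600000 − 7/160·(0.950300+0.913500+0.891700+0.858800+0.835600+0.797500))/(1+7/160) = 1523/2000 ≈ 0.761500

1 1/2 9503/10000
2 1 1827/2000
3 3/2 8917/10000
4 2 2147/2500
5 5/2 2089/2500
6 3 319/400
7 7/2 1523/2000
s(2y) = (1/(2147/2500) − 1)/(2) = 353/4294 ≈ 8.2208%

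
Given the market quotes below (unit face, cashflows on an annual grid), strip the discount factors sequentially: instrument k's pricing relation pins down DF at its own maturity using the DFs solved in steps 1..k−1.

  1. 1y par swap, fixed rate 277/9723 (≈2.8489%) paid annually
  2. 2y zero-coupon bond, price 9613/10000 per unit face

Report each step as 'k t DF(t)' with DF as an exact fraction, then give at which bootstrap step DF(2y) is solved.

step 1 [1y] swap r/1=277/9723: DF=(1 − 277/9723·(0))/(1+277/9723) = 9723/10000 ≈ 0.972300
step 2 [2y] zero: DF = P = 9613/10000 ≈ 0.961300

1 1 9723/10000
2 2 9613/10000
DF(2y) is solved at step 2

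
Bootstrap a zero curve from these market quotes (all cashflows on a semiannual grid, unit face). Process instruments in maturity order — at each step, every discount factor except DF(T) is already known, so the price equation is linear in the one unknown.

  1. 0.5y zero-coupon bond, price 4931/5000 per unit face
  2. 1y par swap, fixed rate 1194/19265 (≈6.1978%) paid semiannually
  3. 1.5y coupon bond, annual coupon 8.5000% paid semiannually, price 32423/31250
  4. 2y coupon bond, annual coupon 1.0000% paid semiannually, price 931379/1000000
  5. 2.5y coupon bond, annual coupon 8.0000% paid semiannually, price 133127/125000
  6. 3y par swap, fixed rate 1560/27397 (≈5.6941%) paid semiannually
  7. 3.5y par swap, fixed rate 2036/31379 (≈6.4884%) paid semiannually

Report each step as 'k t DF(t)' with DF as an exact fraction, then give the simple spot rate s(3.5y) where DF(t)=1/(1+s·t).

1 1/2 4931/5000
2 1 9403/10000
3 3/2 9167/10000
4 2 4563/5000
5 5/2 2199/2500
6 3 211/250
7 7/2 1991/2500
s(3.5y) = (1/(1991/2500) − 1)/(7/2) = 1018/13937 ≈ 7.3043%

step 1 [0.5y] zero: DF = P = 4931/5000 ≈ 0.986200
step 2 [1y] swap r/2=597/19265: DF=(1 − 597/19265·(0.986200))/(1+597/19265) = 9403/10000 ≈ 0.940300
step 3 [1.5y] bond c/2=17/400: DF=(32423/31250 − 17/400·(0.986200+0.940300))/(1+17/400) = 9167/10000 ≈ 0.916700
step 4 [2y] bond c/2=1/200: DF=(931379/1000000 − 1/200·(0.986200+0.940300+0.916700))/(1+1/200) = 4563/5000 ≈ 0.912600
step 5 [2.5y] bond c/2=1/25: DF=(133127/125000 − 1/25·(0.986200+0.940300+0.916700+0.912600))/(1+1/25) = 2199/2500 ≈ 0.879600
step 6 [3y] swap r/2=780/27397: DF=(1 − 780/27397·(0.986200+0.940300+0.916700+0.912600+0.879600))/(1+780/27397) = 211/250 ≈ 0.844000
step 7 [3.5y] swap r/2=1018/31379: DF=(1 − 1018/31379·(0.986200+0.940300+0.916700+0.912600+0.879600+0.844000))/(1+1018/31379) = 1991/2500 ≈ 0.796400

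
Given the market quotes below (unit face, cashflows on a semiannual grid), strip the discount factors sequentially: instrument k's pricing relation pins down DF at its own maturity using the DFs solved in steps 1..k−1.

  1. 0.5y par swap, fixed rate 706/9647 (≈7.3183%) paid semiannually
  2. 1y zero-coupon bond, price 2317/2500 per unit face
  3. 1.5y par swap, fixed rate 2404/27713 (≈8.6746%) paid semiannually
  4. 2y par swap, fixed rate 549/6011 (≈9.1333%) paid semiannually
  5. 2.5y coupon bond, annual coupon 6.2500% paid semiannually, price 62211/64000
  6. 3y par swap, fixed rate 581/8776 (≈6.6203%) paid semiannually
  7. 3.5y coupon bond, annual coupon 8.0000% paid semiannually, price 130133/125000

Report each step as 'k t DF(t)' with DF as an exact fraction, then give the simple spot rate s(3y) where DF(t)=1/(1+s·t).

1 1/2 9647/10000
2 1 2317/2500
3 3/2 4399/5000
4 2 8353/10000
5 5/2 8333/10000
6 3 8257/10000
7 7/2 1597/2000
s(3y) = (1/(8257/10000) − 1)/(3) = 581/8257 ≈ 7.0365%

step 1 [0.5y] swap r/2=353/9647: DF=(1 − 353/9647·(0))/(1+353/9647) = 9647/10000 ≈ 0.964700
step 2 [1y] zero: DF = P = 2317/2500 ≈ 0.926800
step 3 [1.5y] swap r/2=1202/27713: DF=(1 − 1202/27713·(0.964700+0.926800))/(1+1202/27713) = 4399/5000 ≈ 0.879800
step 4 [2y] swap r/2=549/12022: DF=(1 − 549/12022·(0.964700+0.926800+0.879800))/(1+549/12022) = 8353/10000 ≈ 0.835300
step 5 [2.5y] bond c/2=1/32: DF=(62211/64000 − 1/32·(0.964700+0.926800+0.879800+0.835300))/(1+1/32) = 8333/10000 ≈ 0.833300
step 6 [3y] swap r/2=581/17552: DF=(1 − 581/17552·(0.964700+0.926800+0.879800+0.835300+0.833300))/(1+581/17552) = 8257/10000 ≈ 0.825700
step 7 [3.5y] bond c/2=1/25: DF=(130133/125000 − 1/25·(0.964700+0.926800+0.879800+0.835300+0.833300+0.825700))/(1+1/25) = 1597/2000 ≈ 0.798500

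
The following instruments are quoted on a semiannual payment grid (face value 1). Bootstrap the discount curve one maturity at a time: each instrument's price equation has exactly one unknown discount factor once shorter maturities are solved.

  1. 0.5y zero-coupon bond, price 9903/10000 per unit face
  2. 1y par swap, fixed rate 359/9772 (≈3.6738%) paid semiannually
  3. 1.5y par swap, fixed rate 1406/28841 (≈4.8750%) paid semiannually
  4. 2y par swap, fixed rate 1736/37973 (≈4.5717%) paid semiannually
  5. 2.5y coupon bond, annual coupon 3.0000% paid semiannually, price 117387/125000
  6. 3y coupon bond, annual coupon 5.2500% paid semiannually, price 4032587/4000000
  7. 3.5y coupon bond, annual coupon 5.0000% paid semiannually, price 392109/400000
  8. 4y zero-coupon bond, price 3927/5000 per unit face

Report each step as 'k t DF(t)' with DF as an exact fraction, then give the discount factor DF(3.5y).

step 1 [0.5y] zero: DF = P = 9903/10000 ≈ 0.990300
step 2 [1y] swap r/2=359/19544: DF=(1 − 359/19544·(0.990300))/(1+359/19544) = 9641/10000 ≈ 0.964100
step 3 [1.5y] swap r/2=703/28841: DF=(1 − 703/28841·(0.990300+0.964100))/(1+703/28841) = 9297/10000 ≈ 0.929700
step 4 [2y] swap r/2=868/37973: DF=(1 − 868/37973·(0.990300+0.964100+0.929700))/(1+868/37973) = 2283/2500 ≈ 0.913200
step 5 [2.5y] bond c/2=3/200: DF=(117387/125000 − 3/200·(0.990300+0.964100+0.929700+0.913200))/(1+3/200) = 8691/10000 ≈ 0.869100
step 6 [3y] bond c/2=21/800: DF=(4032587/4000000 − 21/800·(0.990300+0.964100+0.929700+0.913200+0.869100))/(1+21/800) = 863/1000 ≈ 0.863000
step 7 [3.5y] bond c/2=1/40: DF=(392109/400000 − 1/40·(0.990300+0.964100+0.929700+0.913200+0.869100+0.863000))/(1+1/40) = 1643/2000 ≈ 0.821500
step 8 [4y] zero: DF = P = 3927/5000 ≈ 0.785400

1 1/2 9903/10000
2 1 9641/10000
3 3/2 9297/10000
4 2 2283/2500
5 5/2 8691/10000
6 3 863/1000
7 7/2 1643/2000
8 4 3927/5000
DF(3.5y) = 1643/2000 ≈ 0.821500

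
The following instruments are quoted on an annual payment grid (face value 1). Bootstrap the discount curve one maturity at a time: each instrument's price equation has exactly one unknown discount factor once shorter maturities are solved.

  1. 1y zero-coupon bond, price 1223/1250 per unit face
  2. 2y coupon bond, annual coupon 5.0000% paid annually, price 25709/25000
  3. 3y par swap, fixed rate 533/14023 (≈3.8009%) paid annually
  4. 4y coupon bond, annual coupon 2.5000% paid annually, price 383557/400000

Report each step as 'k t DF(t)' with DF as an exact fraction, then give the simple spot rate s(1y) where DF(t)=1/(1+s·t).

1 1 1223/1250
2 2 583/625
3 3 4467/5000
4 4 8671/10000
s(1y) = (1/(1223/1250) − 1)/(1) = 27/1223 ≈ 2.2077%

step 1 [1y] zero: DF = P = 1223/1250 ≈ 0.978400
step 2 [2y] bond c/1=1/20: DF=(25709/25000 − 1/20·(0.978400))/(1+1/20) = 583/625 ≈ 0.932800
step 3 [3y] swap r/1=533/14023: DF=(1 − 533/14023·(0.978400+0.932800))/(1+533/14023) = 4467/5000 ≈ 0.893400
step 4 [4y] bond c/1=1/40: DF=(383557/400000 − 1/40·(0.978400+0.932800+0.893400))/(1+1/40) = 8671/10000 ≈ 0.867100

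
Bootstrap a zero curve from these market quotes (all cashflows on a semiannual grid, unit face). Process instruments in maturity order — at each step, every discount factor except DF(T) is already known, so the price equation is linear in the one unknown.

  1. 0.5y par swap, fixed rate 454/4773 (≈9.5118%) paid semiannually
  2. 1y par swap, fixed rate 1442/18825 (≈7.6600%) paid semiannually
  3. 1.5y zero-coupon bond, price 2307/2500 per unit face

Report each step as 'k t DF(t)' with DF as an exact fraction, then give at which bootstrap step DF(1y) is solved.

step 1 [0.5y] swap r/2=227/4773: DF=(1 − 227/4773·(0))/(1+227/4773) = 4773/5000 ≈ 0.954600
step 2 [1y] swap r/2=721/18825: DF=(1 − 721/18825·(0.954600))/(1+721/18825) = 9279/10000 ≈ 0.927900
step 3 [1.5y] zero: DF = P = 2307/2500 ≈ 0.922800

1 1/2 4773/5000
2 1 9279/10000
3 3/2 2307/2500
DF(1y) is solved at step 2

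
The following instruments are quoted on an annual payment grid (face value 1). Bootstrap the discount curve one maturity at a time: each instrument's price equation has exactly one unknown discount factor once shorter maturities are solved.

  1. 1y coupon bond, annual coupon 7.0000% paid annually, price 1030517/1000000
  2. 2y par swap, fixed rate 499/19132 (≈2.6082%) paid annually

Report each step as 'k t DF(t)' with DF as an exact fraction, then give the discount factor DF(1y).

step 1 [1y] bond c/1=7/100: DF=(1030517/1000000 − 7/100·(0))/(1+7/100) = 9631/10000 ≈ 0.963100
step 2 [2y] swap r/1=499/19132: DF=(1 − 499/19132·(0.963100))/(1+499/19132) = 9501/10000 ≈ 0.950100

1 1 9631/10000
2 2 9501/10000
DF(1y) = 9631/10000 ≈ 0.963100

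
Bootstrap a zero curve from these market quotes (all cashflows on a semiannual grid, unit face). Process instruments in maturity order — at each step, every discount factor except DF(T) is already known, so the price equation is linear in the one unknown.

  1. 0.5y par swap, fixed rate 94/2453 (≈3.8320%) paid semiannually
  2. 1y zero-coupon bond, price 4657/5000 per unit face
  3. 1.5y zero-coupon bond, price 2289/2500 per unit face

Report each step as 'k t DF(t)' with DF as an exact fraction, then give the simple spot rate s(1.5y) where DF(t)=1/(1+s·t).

step 1 [0.5y] swap r/2=47/2453: DF=(1 − 47/2453·(0))/(1+47/2453) = 2453/2500 ≈ 0.981200
step 2 [1y] zero: DF = P = 4657/5000 ≈ 0.931400
step 3 [1.5y] zero: DF = P = 2289/2500 ≈ 0.915600

1 1/2 2453/2500
2 1 4657/5000
3 3/2 2289/2500
s(1.5y) = (1/(2289/2500) − 1)/(3/2) = 422/6867 ≈ 6.1453%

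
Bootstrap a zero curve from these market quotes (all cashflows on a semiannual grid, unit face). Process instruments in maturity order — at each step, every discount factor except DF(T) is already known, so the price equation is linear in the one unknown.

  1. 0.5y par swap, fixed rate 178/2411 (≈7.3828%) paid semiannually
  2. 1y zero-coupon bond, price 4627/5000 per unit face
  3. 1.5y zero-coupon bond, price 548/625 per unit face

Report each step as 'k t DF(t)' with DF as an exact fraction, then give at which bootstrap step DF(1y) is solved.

1 1/2 2411/2500
2 1 4627/5000
3 3/2 548/625
DF(1y) is solved at step 2

step 1 [0.5y] swap r/2=89/2411: DF=(1 − 89/2411·(0))/(1+89/2411) = 2411/2500 ≈ 0.964400
step 2 [1y] zero: DF = P = 4627/5000 ≈ 0.925400
step 3 [1.5y] zero: DF = P = 548/625 ≈ 0.876800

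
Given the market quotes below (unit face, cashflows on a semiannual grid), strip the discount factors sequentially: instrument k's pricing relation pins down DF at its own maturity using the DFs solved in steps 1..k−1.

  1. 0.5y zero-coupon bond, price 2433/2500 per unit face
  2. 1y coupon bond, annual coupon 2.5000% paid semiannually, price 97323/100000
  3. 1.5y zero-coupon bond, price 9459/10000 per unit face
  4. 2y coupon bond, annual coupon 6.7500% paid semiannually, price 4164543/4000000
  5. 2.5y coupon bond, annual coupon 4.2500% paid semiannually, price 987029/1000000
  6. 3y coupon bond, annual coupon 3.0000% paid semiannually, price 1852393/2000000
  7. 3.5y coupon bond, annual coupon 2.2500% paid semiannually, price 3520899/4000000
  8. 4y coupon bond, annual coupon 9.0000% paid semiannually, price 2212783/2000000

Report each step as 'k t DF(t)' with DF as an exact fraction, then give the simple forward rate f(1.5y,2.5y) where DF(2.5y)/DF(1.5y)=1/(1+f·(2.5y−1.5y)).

step 1 [0.5y] zero: DF = P = 2433/2500 ≈ 0.973200
step 2 [1y] bond c/2=1/80: DF=(97323/100000 − 1/80·(0.973200))/(1+1/80) = 2373/2500 ≈ 0.949200
step 3 [1.5y] zero: DF = P = 9459/10000 ≈ 0.945900
step 4 [2y] bond c/2=27/800: DF=(4164543/4000000 − 27/800·(0.973200+0.949200+0.945900))/(1+27/800) = 1827/2000 ≈ 0.913500
step 5 [2.5y] bond c/2=17/800: DF=(987029/1000000 − 17/800·(0.973200+0.949200+0.945900+0.913500))/(1+17/800) = 4439/5000 ≈ 0.887800
step 6 [3y] bond c/2=3/200: DF=(1852393/2000000 − 3/200·(0.973200+0.949200+0.945900+0.913500+0.887800))/(1+3/200) = 1687/2000 ≈ 0.843500
step 7 [3.5y] bond c/2=9/800: DF=(3520899/4000000 − 9/800·(0.973200+0.949200+0.945900+0.913500+0.887800+0.843500))/(1+9/800) = 8091/10000 ≈ 0.809100
step 8 [4y] bond c/2=9/200: DF=(2212783/2000000 − 9/200·(0.973200+0.949200+0.945900+0.913500+0.887800+0.843500+0.809100))/(1+9/200) = 1573/2000 ≈ 0.786500

1 1/2 2433/2500
2 1 2373/2500
3 3/2 9459/10000
4 2 1827/2000
5 5/2 4439/5000
6 3 1687/2000
7 7/2 8091/10000
8 4 1573/2000
f(1.5y,2.5y) = ((9459/10000)/(4439/5000) − 1)/(1) = 581/8878 ≈ 6.5443%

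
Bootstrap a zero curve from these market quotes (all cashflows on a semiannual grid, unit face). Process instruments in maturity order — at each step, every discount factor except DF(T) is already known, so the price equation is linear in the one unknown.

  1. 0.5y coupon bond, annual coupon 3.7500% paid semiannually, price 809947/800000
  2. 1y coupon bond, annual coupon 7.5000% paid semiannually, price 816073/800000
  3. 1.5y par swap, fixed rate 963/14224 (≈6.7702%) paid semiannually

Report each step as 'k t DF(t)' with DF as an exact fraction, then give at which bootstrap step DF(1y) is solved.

step 1 [0.5y] bond c/2=3/160: DF=(809947/800000 − 3/160·(0))/(1+3/160) = 4969/5000 ≈ 0.993800
step 2 [1y] bond c/2=3/80: DF=(816073/800000 − 3/80·(0.993800))/(1+3/80) = 9473/10000 ≈ 0.947300
step 3 [1.5y] swap r/2=963/28448: DF=(1 − 963/28448·(0.993800+0.947300))/(1+963/28448) = 9037/10000 ≈ 0.903700

1 1/2 4969/5000
2 1 9473/10000
3 3/2 9037/10000
DF(1y) is solved at step 2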